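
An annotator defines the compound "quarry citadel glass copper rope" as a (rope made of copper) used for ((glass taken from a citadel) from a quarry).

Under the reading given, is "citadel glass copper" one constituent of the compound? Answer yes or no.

The top-level split is [quarry citadel glass] [copper rope]; the full structure is [[quarry [citadel glass]] [copper rope]].
"citadel glass copper" straddles a constituent boundary, so it is not a single unit.

no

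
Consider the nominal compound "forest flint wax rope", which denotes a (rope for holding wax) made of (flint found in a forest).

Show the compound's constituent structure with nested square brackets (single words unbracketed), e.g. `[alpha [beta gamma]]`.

[[forest flint] [wax rope]]

The outermost head in the paraphrase is "rope" (specifically "wax rope"), modified by "forest flint".
Inside "forest flint": head "flint", modifier "forest".
Inside "wax rope": head "rope", modifier "wax".
So the structure is [[forest flint] [wax rope]].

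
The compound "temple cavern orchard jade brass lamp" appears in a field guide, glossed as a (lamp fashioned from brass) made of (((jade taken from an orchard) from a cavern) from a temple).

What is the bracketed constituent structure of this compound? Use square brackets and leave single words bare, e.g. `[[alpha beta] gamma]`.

[[temple [cavern [orchard jade]]] [brass lamp]]

At the top level: head "lamp" (specifically "brass lamp"); modifier "temple cavern orchard jade".
Inside "temple cavern orchard jade": head "jade" (specifically "cavern orchard jade"), modifier "temple".
Inside "cavern orchard jade": head "jade" (specifically "orchard jade"), modifier "cavern".
Inside "orchard jade": head "jade", modifier "orchard".
Inside "brass lamp": head "lamp", modifier "brass".
So the structure is [[temple [cavern [orchard jade]]] [brass lamp]].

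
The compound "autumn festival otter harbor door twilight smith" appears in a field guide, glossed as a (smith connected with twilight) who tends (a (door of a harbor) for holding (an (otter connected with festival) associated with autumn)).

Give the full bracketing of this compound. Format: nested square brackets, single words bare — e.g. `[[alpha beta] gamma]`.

The outermost head in the paraphrase is "smith" (specifically "twilight smith"), modified by "autumn festival otter harbor door".
"autumn festival otter harbor door" → head "door" (specifically "harbor door"), modifier "autumn festival otter".
"autumn festival otter" → head "otter" (specifically "festival otter"), modifier "autumn".
"festival otter" → head "otter", modifier "festival".
"harbor door" → head "door", modifier "harbor".
"twilight smith" → head "smith", modifier "twilight".
Putting it together: [[[autumn [festival otter]] [harbor door]] [twilight smith]].

[[[autumn [festival otter]] [harbor door]] [twilight smith]]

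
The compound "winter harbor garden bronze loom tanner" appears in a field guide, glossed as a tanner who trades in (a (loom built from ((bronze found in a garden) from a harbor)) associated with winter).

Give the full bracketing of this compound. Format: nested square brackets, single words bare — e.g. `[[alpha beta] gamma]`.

[[winter [[harbor [garden bronze]] loom]] tanner]

The outermost head in the paraphrase is "tanner", modified by "winter harbor garden bronze loom".
Inside "winter harbor garden bronze loom": head "loom" (specifically "harbor garden bronze loom"), modifier "winter".
Inside "harbor garden bronze loom": head "loom", modifier "harbor garden bronze".
Inside "harbor garden bronze": head "bronze" (specifically "garden bronze"), modifier "harbor".
Inside "garden bronze": head "bronze", modifier "garden".
So the structure is [[winter [[harbor [garden bronze]] loom]] tanner].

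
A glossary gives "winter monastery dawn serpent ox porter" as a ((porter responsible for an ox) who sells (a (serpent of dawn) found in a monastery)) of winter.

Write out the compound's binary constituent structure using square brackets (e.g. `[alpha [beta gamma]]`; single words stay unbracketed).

[winter [[monastery [dawn serpent]] [ox porter]]]

Whole compound: head "porter" (specifically "monastery dawn serpent ox porter"), modifier "winter".
Inside "monastery dawn serpent ox porter": head "porter" (specifically "ox porter"), modifier "monastery dawn serpent".
Inside "monastery dawn serpent": head "serpent" (specifically "dawn serpent"), modifier "monastery".
Inside "dawn serpent": head "serpent", modifier "dawn".
Inside "ox porter": head "porter", modifier "ox".
Putting it together: [winter [[monastery [dawn serpent]] [ox porter]]].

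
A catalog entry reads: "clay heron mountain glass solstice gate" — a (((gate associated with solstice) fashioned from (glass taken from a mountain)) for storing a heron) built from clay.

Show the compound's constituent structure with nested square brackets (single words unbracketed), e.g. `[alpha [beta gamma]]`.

[clay [heron [[mountain glass] [solstice gate]]]]

Whole compound: head "gate" (specifically "heron mountain glass solstice gate"), modifier "clay".
Inside "heron mountain glass solstice gate": head "gate" (specifically "mountain glass solstice gate"), modifier "heron".
Inside "mountain glass solstice gate": head "gate" (specifically "solstice gate"), modifier "mountain glass".
Inside "mountain glass": head "glass", modifier "mountain".
Inside "solstice gate": head "gate", modifier "solstice".
Assembled: [clay [heron [[mountain glass] [solstice gate]]]].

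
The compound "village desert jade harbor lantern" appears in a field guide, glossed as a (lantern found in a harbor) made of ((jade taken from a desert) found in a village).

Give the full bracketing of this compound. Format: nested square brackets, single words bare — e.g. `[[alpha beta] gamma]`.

[[village [desert jade]] [harbor lantern]]

Whole compound: head "lantern" (specifically "harbor lantern"), modifier "village desert jade".
Within "village desert jade", the head is "jade" (specifically "desert jade") and the modifier is "village".
Within "desert jade", the head is "jade" and the modifier is "desert".
Within "harbor lantern", the head is "lantern" and the modifier is "harbor".
So the structure is [[village [desert jade]] [harbor lantern]].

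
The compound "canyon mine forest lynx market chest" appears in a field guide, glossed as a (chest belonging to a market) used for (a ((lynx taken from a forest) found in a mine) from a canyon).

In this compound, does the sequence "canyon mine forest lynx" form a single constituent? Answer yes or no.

The paraphrase groups the words so that "canyon mine forest lynx" is one unit: it corresponds to a single parenthesized sub-phrase.
The full structure is [[canyon [mine [forest lynx]]] [market chest]], in which [canyon mine forest lynx] is a constituent.

yes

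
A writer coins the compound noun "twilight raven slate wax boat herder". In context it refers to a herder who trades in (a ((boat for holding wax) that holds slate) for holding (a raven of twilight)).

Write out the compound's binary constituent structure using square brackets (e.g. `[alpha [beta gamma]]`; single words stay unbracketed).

Whole compound: head "herder", modifier "twilight raven slate wax boat".
Within "twilight raven slate wax boat", the head is "boat" (specifically "slate wax boat") and the modifier is "twilight raven".
Within "twilight raven", the head is "raven" and the modifier is "twilight".
Within "slate wax boat", the head is "boat" (specifically "wax boat") and the modifier is "slate".
Within "wax boat", the head is "boat" and the modifier is "wax".
Assembled: [[[twilight raven] [slate [wax boat]]] herder].

[[[twilight raven] [slate [wax boat]]] herder]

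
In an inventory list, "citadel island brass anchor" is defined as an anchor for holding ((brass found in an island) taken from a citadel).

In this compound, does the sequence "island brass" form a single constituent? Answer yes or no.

The paraphrase groups the words so that "island brass" is one unit: it corresponds to a single parenthesized sub-phrase.
The full structure is [[citadel [island brass]] anchor], in which [island brass] is a constituent.

yes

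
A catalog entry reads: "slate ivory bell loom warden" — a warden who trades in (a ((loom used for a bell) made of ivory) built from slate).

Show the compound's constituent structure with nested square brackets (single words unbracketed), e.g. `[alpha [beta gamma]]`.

Overall it is a kind of warden; the modifier is "slate ivory bell loom".
Inside "slate ivory bell loom": head "loom" (specifically "ivory bell loom"), modifier "slate".
Inside "ivory bell loom": head "loom" (specifically "bell loom"), modifier "ivory".
Inside "bell loom": head "loom", modifier "bell".
Assembled: [[slate [ivory [bell loom]]] warden].

[[slate [ivory [bell loom]]] warden]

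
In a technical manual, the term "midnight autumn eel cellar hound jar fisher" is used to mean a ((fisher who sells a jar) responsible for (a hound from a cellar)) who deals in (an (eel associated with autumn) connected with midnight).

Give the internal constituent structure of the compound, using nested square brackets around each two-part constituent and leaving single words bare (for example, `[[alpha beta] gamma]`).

At the top level: head "fisher" (specifically "cellar hound jar fisher"); modifier "midnight autumn eel".
"midnight autumn eel" → head "eel" (specifically "autumn eel"), modifier "midnight".
"autumn eel" → head "eel", modifier "autumn".
"cellar hound jar fisher" → head "fisher" (specifically "jar fisher"), modifier "cellar hound".
"cellar hound" → head "hound", modifier "cellar".
"jar fisher" → head "fisher", modifier "jar".
Putting it together: [[midnight [autumn eel]] [[cellar hound] [jar fisher]]].

[[midnight [autumn eel]] [[cellar hound] [jar fisher]]]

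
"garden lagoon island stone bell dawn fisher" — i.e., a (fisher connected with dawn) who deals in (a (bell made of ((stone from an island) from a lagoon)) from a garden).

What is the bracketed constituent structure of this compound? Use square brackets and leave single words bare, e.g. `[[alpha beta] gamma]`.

Overall it is a kind of fisher (specifically "dawn fisher"); the modifier is "garden lagoon island stone bell".
Within "garden lagoon island stone bell", the head is "bell" (specifically "lagoon island stone bell") and the modifier is "garden".
Within "lagoon island stone bell", the head is "bell" and the modifier is "lagoon island stone".
Within "lagoon island stone", the head is "stone" (specifically "island stone") and the modifier is "lagoon".
Within "island stone", the head is "stone" and the modifier is "island".
Within "dawn fisher", the head is "fisher" and the modifier is "dawn".
So the structure is [[garden [[lagoon [island stone]] bell]] [dawn fisher]].

[[garden [[lagoon [island stone]] bell]] [dawn fisher]]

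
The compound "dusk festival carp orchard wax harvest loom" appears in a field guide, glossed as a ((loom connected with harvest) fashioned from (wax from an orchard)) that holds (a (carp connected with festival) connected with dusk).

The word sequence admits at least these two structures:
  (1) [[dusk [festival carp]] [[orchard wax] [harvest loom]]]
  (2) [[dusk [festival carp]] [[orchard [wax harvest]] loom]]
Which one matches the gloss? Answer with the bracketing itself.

[[dusk [festival carp]] [[orchard wax] [harvest loom]]]

The paraphrase's head is the "loom" part ("orchard wax harvest loom"); its modifier is "dusk festival carp".
That top-level split, carried through the inner groups, gives [[dusk [festival carp]] [[orchard wax] [harvest loom]]].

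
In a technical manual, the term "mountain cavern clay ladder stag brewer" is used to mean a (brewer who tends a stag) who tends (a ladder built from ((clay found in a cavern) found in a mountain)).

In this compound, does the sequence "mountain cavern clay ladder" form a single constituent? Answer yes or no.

yes

The paraphrase groups the words so that "mountain cavern clay ladder" is one unit: it corresponds to a single parenthesized sub-phrase.
The full structure is [[[mountain [cavern clay]] ladder] [stag brewer]], in which [mountain cavern clay ladder] is a constituent.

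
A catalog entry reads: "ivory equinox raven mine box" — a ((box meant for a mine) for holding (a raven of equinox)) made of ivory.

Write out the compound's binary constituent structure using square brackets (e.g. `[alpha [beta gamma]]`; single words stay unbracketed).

The outermost head in the paraphrase is "box" (specifically "equinox raven mine box"), modified by "ivory".
Within "equinox raven mine box", the head is "box" (specifically "mine box") and the modifier is "equinox raven".
Within "equinox raven", the head is "raven" and the modifier is "equinox".
Within "mine box", the head is "box" and the modifier is "mine".
Putting it together: [ivory [[equinox raven] [mine box]]].

[ivory [[equinox raven] [mine box]]]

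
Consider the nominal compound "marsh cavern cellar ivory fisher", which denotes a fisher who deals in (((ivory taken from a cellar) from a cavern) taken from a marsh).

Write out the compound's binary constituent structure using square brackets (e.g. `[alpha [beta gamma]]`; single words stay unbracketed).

[[marsh [cavern [cellar ivory]]] fisher]

The outermost head in the paraphrase is "fisher", modified by "marsh cavern cellar ivory".
"marsh cavern cellar ivory" → head "ivory" (specifically "cavern cellar ivory"), modifier "marsh".
"cavern cellar ivory" → head "ivory" (specifically "cellar ivory"), modifier "cavern".
"cellar ivory" → head "ivory", modifier "cellar".
So the structure is [[marsh [cavern [cellar ivory]]] fisher].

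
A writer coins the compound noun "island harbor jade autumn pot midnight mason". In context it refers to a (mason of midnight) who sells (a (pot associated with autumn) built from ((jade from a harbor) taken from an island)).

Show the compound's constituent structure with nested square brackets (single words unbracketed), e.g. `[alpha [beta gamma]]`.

The outermost head in the paraphrase is "mason" (specifically "midnight mason"), modified by "island harbor jade autumn pot".
Inside "island harbor jade autumn pot": head "pot" (specifically "autumn pot"), modifier "island harbor jade".
Inside "island harbor jade": head "jade" (specifically "harbor jade"), modifier "island".
Inside "harbor jade": head "jade", modifier "harbor".
Inside "autumn pot": head "pot", modifier "autumn".
Inside "midnight mason": head "mason", modifier "midnight".
Assembled: [[[island [harbor jade]] [autumn pot]] [midnight mason]].

[[[island [harbor jade]] [autumn pot]] [midnight mason]]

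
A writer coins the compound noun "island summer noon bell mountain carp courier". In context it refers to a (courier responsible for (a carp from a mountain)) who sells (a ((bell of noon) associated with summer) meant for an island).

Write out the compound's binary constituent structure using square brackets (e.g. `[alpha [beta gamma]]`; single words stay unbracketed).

Whole compound: head "courier" (specifically "mountain carp courier"), modifier "island summer noon bell".
Within "island summer noon bell", the head is "bell" (specifically "summer noon bell") and the modifier is "island".
Within "summer noon bell", the head is "bell" (specifically "noon bell") and the modifier is "summer".
Within "noon bell", the head is "bell" and the modifier is "noon".
Within "mountain carp courier", the head is "courier" and the modifier is "mountain carp".
Within "mountain carp", the head is "carp" and the modifier is "mountain".
Putting it together: [[island [summer [noon bell]]] [[mountain carp] courier]].

[[island [summer [noon bell]]] [[mountain carp] courier]]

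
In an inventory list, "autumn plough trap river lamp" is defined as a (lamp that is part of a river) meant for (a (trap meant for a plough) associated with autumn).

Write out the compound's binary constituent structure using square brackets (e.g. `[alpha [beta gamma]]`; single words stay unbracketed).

At the top level: head "lamp" (specifically "river lamp"); modifier "autumn plough trap".
Within "autumn plough trap", the head is "trap" (specifically "plough trap") and the modifier is "autumn".
Within "plough trap", the head is "trap" and the modifier is "plough".
Within "river lamp", the head is "lamp" and the modifier is "river".
Putting it together: [[autumn [plough trap]] [river lamp]].

[[autumn [plough trap]] [river lamp]]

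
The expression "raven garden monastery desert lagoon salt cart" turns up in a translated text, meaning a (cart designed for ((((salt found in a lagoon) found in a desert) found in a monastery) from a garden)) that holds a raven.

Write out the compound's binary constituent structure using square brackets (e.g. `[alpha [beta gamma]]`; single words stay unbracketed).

[raven [[garden [monastery [desert [lagoon salt]]]] cart]]

Whole compound: head "cart" (specifically "garden monastery desert lagoon salt cart"), modifier "raven".
"garden monastery desert lagoon salt cart" → head "cart", modifier "garden monastery desert lagoon salt".
"garden monastery desert lagoon salt" → head "salt" (specifically "monastery desert lagoon salt"), modifier "garden".
"monastery desert lagoon salt" → head "salt" (specifically "desert lagoon salt"), modifier "monastery".
"desert lagoon salt" → head "salt" (specifically "lagoon salt"), modifier "desert".
"lagoon salt" → head "salt", modifier "lagoon".
Putting it together: [raven [[garden [monastery [desert [lagoon salt]]]] cart]].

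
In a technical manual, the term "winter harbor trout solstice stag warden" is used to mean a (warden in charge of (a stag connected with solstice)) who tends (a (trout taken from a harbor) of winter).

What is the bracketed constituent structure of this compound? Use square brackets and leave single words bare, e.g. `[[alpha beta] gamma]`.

[[winter [harbor trout]] [[solstice stag] warden]]

Whole compound: head "warden" (specifically "solstice stag warden"), modifier "winter harbor trout".
Inside "winter harbor trout": head "trout" (specifically "harbor trout"), modifier "winter".
Inside "harbor trout": head "trout", modifier "harbor".
Inside "solstice stag warden": head "warden", modifier "solstice stag".
Inside "solstice stag": head "stag", modifier "solstice".
So the structure is [[winter [harbor trout]] [[solstice stag] warden]].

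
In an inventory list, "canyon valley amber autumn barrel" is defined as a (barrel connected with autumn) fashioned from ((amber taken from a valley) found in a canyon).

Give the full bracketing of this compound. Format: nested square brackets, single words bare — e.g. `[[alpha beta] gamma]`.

[[canyon [valley amber]] [autumn barrel]]

Overall it is a kind of barrel (specifically "autumn barrel"); the modifier is "canyon valley amber".
"canyon valley amber" → head "amber" (specifically "valley amber"), modifier "canyon".
"valley amber" → head "amber", modifier "valley".
"autumn barrel" → head "barrel", modifier "autumn".
Putting it together: [[canyon [valley amber]] [autumn barrel]].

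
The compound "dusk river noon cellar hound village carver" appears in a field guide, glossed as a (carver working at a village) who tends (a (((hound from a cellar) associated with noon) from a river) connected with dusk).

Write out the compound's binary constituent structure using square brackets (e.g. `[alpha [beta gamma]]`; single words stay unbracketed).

Overall it is a kind of carver (specifically "village carver"); the modifier is "dusk river noon cellar hound".
"dusk river noon cellar hound" → head "hound" (specifically "river noon cellar hound"), modifier "dusk".
"river noon cellar hound" → head "hound" (specifically "noon cellar hound"), modifier "river".
"noon cellar hound" → head "hound" (specifically "cellar hound"), modifier "noon".
"cellar hound" → head "hound", modifier "cellar".
"village carver" → head "carver", modifier "village".
Putting it together: [[dusk [river [noon [cellar hound]]]] [village carver]].

[[dusk [river [noon [cellar hound]]]] [village carver]]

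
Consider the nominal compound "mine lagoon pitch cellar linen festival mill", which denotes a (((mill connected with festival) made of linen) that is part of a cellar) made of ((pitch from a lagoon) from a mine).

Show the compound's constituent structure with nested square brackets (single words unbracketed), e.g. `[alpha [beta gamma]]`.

Whole compound: head "mill" (specifically "cellar linen festival mill"), modifier "mine lagoon pitch".
Inside "mine lagoon pitch": head "pitch" (specifically "lagoon pitch"), modifier "mine".
Inside "lagoon pitch": head "pitch", modifier "lagoon".
Inside "cellar linen festival mill": head "mill" (specifically "linen festival mill"), modifier "cellar".
Inside "linen festival mill": head "mill" (specifically "festival mill"), modifier "linen".
Inside "festival mill": head "mill", modifier "festival".
So the structure is [[mine [lagoon pitch]] [cellar [linen [festival mill]]]].

[[mine [lagoon pitch]] [cellar [linen [festival mill]]]]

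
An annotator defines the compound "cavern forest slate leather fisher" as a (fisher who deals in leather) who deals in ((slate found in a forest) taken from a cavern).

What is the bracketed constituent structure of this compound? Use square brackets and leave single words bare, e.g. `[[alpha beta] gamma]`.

Whole compound: head "fisher" (specifically "leather fisher"), modifier "cavern forest slate".
"cavern forest slate" → head "slate" (specifically "forest slate"), modifier "cavern".
"forest slate" → head "slate", modifier "forest".
"leather fisher" → head "fisher", modifier "leather".
Putting it together: [[cavern [forest slate]] [leather fisher]].

[[cavern [forest slate]] [leather fisher]]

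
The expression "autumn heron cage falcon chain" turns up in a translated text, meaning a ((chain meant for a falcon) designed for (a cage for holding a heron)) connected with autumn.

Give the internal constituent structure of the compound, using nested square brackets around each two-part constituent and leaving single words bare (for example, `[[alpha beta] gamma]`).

Overall it is a kind of chain (specifically "heron cage falcon chain"); the modifier is "autumn".
"heron cage falcon chain" → head "chain" (specifically "falcon chain"), modifier "heron cage".
"heron cage" → head "cage", modifier "heron".
"falcon chain" → head "chain", modifier "falcon".
Assembled: [autumn [[heron cage] [falcon chain]]].

[autumn [[heron cage] [falcon chain]]]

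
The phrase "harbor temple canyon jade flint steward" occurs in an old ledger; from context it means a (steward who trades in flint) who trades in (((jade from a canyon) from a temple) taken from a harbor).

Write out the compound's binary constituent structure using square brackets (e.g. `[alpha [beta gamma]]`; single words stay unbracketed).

[[harbor [temple [canyon jade]]] [flint steward]]

The outermost head in the paraphrase is "steward" (specifically "flint steward"), modified by "harbor temple canyon jade".
Inside "harbor temple canyon jade": head "jade" (specifically "temple canyon jade"), modifier "harbor".
Inside "temple canyon jade": head "jade" (specifically "canyon jade"), modifier "temple".
Inside "canyon jade": head "jade", modifier "canyon".
Inside "flint steward": head "steward", modifier "flint".
So the structure is [[harbor [temple [canyon jade]]] [flint steward]].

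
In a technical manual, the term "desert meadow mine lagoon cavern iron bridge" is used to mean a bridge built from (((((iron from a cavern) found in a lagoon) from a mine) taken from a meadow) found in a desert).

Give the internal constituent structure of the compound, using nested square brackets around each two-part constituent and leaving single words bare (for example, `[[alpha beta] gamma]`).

[[desert [meadow [mine [lagoon [cavern iron]]]]] bridge]

Whole compound: head "bridge", modifier "desert meadow mine lagoon cavern iron".
"desert meadow mine lagoon cavern iron" → head "iron" (specifically "meadow mine lagoon cavern iron"), modifier "desert".
"meadow mine lagoon cavern iron" → head "iron" (specifically "mine lagoon cavern iron"), modifier "meadow".
"mine lagoon cavern iron" → head "iron" (specifically "lagoon cavern iron"), modifier "mine".
"lagoon cavern iron" → head "iron" (specifically "cavern iron"), modifier "lagoon".
"cavern iron" → head "iron", modifier "cavern".
Assembled: [[desert [meadow [mine [lagoon [cavern iron]]]]] bridge].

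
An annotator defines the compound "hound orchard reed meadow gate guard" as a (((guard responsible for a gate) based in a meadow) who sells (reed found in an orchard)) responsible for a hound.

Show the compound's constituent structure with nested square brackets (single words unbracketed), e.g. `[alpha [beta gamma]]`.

The outermost head in the paraphrase is "guard" (specifically "orchard reed meadow gate guard"), modified by "hound".
"orchard reed meadow gate guard" → head "guard" (specifically "meadow gate guard"), modifier "orchard reed".
"orchard reed" → head "reed", modifier "orchard".
"meadow gate guard" → head "guard" (specifically "gate guard"), modifier "meadow".
"gate guard" → head "guard", modifier "gate".
Putting it together: [hound [[orchard reed] [meadow [gate guard]]]].

[hound [[orchard reed] [meadow [gate guard]]]]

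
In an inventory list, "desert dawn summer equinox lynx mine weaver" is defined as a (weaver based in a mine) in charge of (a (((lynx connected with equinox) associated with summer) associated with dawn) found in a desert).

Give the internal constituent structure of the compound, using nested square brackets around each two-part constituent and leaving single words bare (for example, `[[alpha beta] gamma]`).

[[desert [dawn [summer [equinox lynx]]]] [mine weaver]]

Overall it is a kind of weaver (specifically "mine weaver"); the modifier is "desert dawn summer equinox lynx".
"desert dawn summer equinox lynx" → head "lynx" (specifically "dawn summer equinox lynx"), modifier "desert".
"dawn summer equinox lynx" → head "lynx" (specifically "summer equinox lynx"), modifier "dawn".
"summer equinox lynx" → head "lynx" (specifically "equinox lynx"), modifier "summer".
"equinox lynx" → head "lynx", modifier "equinox".
"mine weaver" → head "weaver", modifier "mine".
Putting it together: [[desert [dawn [summer [equinox lynx]]]] [mine weaver]].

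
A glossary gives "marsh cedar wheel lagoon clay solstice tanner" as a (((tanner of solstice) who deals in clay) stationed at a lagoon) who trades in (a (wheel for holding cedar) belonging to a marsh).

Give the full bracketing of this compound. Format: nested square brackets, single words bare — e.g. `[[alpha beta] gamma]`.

[[marsh [cedar wheel]] [lagoon [clay [solstice tanner]]]]

Whole compound: head "tanner" (specifically "lagoon clay solstice tanner"), modifier "marsh cedar wheel".
"marsh cedar wheel" → head "wheel" (specifically "cedar wheel"), modifier "marsh".
"cedar wheel" → head "wheel", modifier "cedar".
"lagoon clay solstice tanner" → head "tanner" (specifically "clay solstice tanner"), modifier "lagoon".
"clay solstice tanner" → head "tanner" (specifically "solstice tanner"), modifier "clay".
"solstice tanner" → head "tanner", modifier "solstice".
Putting it together: [[marsh [cedar wheel]] [lagoon [clay [solstice tanner]]]].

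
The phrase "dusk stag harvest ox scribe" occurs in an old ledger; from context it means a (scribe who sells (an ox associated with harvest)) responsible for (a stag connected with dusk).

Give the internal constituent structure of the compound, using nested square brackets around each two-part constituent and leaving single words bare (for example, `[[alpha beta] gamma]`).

[[dusk stag] [[harvest ox] scribe]]

At the top level: head "scribe" (specifically "harvest ox scribe"); modifier "dusk stag".
Within "dusk stag", the head is "stag" and the modifier is "dusk".
Within "harvest ox scribe", the head is "scribe" and the modifier is "harvest ox".
Within "harvest ox", the head is "ox" and the modifier is "harvest".
Assembled: [[dusk stag] [[harvest ox] scribe]].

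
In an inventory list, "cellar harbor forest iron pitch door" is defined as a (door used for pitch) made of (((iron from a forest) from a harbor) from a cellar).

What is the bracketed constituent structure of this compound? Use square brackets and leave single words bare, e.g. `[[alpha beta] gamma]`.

[[cellar [harbor [forest iron]]] [pitch door]]

At the top level: head "door" (specifically "pitch door"); modifier "cellar harbor forest iron".
"cellar harbor forest iron" → head "iron" (specifically "harbor forest iron"), modifier "cellar".
"harbor forest iron" → head "iron" (specifically "forest iron"), modifier "harbor".
"forest iron" → head "iron", modifier "forest".
"pitch door" → head "door", modifier "pitch".
Assembled: [[cellar [harbor [forest iron]]] [pitch door]].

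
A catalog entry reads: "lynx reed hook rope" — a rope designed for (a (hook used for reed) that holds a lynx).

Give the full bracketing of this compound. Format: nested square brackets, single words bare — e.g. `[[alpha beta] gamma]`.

[[lynx [reed hook]] rope]

Whole compound: head "rope", modifier "lynx reed hook".
Within "lynx reed hook", the head is "hook" (specifically "reed hook") and the modifier is "lynx".
Within "reed hook", the head is "hook" and the modifier is "reed".
Assembled: [[lynx [reed hook]] rope].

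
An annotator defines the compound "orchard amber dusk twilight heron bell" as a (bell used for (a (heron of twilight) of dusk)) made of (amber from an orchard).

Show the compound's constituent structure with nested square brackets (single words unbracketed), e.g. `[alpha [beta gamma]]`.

[[orchard amber] [[dusk [twilight heron]] bell]]

Overall it is a kind of bell (specifically "dusk twilight heron bell"); the modifier is "orchard amber".
Within "orchard amber", the head is "amber" and the modifier is "orchard".
Within "dusk twilight heron bell", the head is "bell" and the modifier is "dusk twilight heron".
Within "dusk twilight heron", the head is "heron" (specifically "twilight heron") and the modifier is "dusk".
Within "twilight heron", the head is "heron" and the modifier is "twilight".
Putting it together: [[orchard amber] [[dusk [twilight heron]] bell]].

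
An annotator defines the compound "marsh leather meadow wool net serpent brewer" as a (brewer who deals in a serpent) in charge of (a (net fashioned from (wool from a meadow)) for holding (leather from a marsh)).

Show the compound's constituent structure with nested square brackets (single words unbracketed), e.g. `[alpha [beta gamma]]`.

At the top level: head "brewer" (specifically "serpent brewer"); modifier "marsh leather meadow wool net".
Within "marsh leather meadow wool net", the head is "net" (specifically "meadow wool net") and the modifier is "marsh leather".
Within "marsh leather", the head is "leather" and the modifier is "marsh".
Within "meadow wool net", the head is "net" and the modifier is "meadow wool".
Within "meadow wool", the head is "wool" and the modifier is "meadow".
Within "serpent brewer", the head is "brewer" and the modifier is "serpent".
Putting it together: [[[marsh leather] [[meadow wool] net]] [serpent brewer]].

[[[marsh leather] [[meadow wool] net]] [serpent brewer]]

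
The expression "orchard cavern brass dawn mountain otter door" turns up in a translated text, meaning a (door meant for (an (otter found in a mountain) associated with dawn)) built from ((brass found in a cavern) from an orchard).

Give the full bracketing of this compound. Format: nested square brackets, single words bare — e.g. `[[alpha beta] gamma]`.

[[orchard [cavern brass]] [[dawn [mountain otter]] door]]

Overall it is a kind of door (specifically "dawn mountain otter door"); the modifier is "orchard cavern brass".
"orchard cavern brass" → head "brass" (specifically "cavern brass"), modifier "orchard".
"cavern brass" → head "brass", modifier "cavern".
"dawn mountain otter door" → head "door", modifier "dawn mountain otter".
"dawn mountain otter" → head "otter" (specifically "mountain otter"), modifier "dawn".
"mountain otter" → head "otter", modifier "mountain".
So the structure is [[orchard [cavern brass]] [[dawn [mountain otter]] door]].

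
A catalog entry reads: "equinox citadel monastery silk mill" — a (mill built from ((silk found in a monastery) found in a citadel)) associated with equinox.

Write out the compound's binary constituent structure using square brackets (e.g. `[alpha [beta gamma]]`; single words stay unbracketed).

[equinox [[citadel [monastery silk]] mill]]

The outermost head in the paraphrase is "mill" (specifically "citadel monastery silk mill"), modified by "equinox".
Within "citadel monastery silk mill", the head is "mill" and the modifier is "citadel monastery silk".
Within "citadel monastery silk", the head is "silk" (specifically "monastery silk") and the modifier is "citadel".
Within "monastery silk", the head is "silk" and the modifier is "monastery".
So the structure is [equinox [[citadel [monastery silk]] mill]].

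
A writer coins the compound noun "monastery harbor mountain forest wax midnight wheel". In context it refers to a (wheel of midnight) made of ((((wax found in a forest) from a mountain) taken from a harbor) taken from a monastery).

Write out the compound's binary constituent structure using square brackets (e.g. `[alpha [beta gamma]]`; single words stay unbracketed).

Overall it is a kind of wheel (specifically "midnight wheel"); the modifier is "monastery harbor mountain forest wax".
Within "monastery harbor mountain forest wax", the head is "wax" (specifically "harbor mountain forest wax") and the modifier is "monastery".
Within "harbor mountain forest wax", the head is "wax" (specifically "mountain forest wax") and the modifier is "harbor".
Within "mountain forest wax", the head is "wax" (specifically "forest wax") and the modifier is "mountain".
Within "forest wax", the head is "wax" and the modifier is "forest".
Within "midnight wheel", the head is "wheel" and the modifier is "midnight".
So the structure is [[monastery [harbor [mountain [forest wax]]]] [midnight wheel]].

[[monastery [harbor [mountain [forest wax]]]] [midnight wheel]]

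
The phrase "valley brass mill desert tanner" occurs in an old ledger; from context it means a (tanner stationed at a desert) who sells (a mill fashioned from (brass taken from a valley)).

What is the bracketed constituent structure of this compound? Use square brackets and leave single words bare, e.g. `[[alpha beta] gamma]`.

The outermost head in the paraphrase is "tanner" (specifically "desert tanner"), modified by "valley brass mill".
"valley brass mill" → head "mill", modifier "valley brass".
"valley brass" → head "brass", modifier "valley".
"desert tanner" → head "tanner", modifier "desert".
Putting it together: [[[valley brass] mill] [desert tanner]].

[[[valley brass] mill] [desert tanner]]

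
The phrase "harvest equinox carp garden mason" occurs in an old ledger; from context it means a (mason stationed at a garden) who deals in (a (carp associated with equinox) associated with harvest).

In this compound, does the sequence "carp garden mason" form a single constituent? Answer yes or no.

The top-level split is [harvest equinox carp] [garden mason]; the full structure is [[harvest [equinox carp]] [garden mason]].
"carp garden mason" straddles a constituent boundary, so it is not a single unit.

no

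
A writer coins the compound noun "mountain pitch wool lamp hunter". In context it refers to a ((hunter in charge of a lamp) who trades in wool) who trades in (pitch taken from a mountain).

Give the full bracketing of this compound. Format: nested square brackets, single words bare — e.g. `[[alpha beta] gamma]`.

[[mountain pitch] [wool [lamp hunter]]]

The outermost head in the paraphrase is "hunter" (specifically "wool lamp hunter"), modified by "mountain pitch".
Inside "mountain pitch": head "pitch", modifier "mountain".
Inside "wool lamp hunter": head "hunter" (specifically "lamp hunter"), modifier "wool".
Inside "lamp hunter": head "hunter", modifier "lamp".
Putting it together: [[mountain pitch] [wool [lamp hunter]]].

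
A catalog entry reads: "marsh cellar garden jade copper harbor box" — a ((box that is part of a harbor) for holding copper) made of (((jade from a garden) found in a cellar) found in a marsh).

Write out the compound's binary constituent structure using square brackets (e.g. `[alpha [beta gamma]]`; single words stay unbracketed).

[[marsh [cellar [garden jade]]] [copper [harbor box]]]

At the top level: head "box" (specifically "copper harbor box"); modifier "marsh cellar garden jade".
Inside "marsh cellar garden jade": head "jade" (specifically "cellar garden jade"), modifier "marsh".
Inside "cellar garden jade": head "jade" (specifically "garden jade"), modifier "cellar".
Inside "garden jade": head "jade", modifier "garden".
Inside "copper harbor box": head "box" (specifically "harbor box"), modifier "copper".
Inside "harbor box": head "box", modifier "harbor".
So the structure is [[marsh [cellar [garden jade]]] [copper [harbor box]]].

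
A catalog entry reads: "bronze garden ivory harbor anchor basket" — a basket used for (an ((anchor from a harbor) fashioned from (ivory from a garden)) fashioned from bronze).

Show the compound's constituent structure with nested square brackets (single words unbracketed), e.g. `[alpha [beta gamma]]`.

Overall it is a kind of basket; the modifier is "bronze garden ivory harbor anchor".
Within "bronze garden ivory harbor anchor", the head is "anchor" (specifically "garden ivory harbor anchor") and the modifier is "bronze".
Within "garden ivory harbor anchor", the head is "anchor" (specifically "harbor anchor") and the modifier is "garden ivory".
Within "garden ivory", the head is "ivory" and the modifier is "garden".
Within "harbor anchor", the head is "anchor" and the modifier is "harbor".
Putting it together: [[bronze [[garden ivory] [harbor anchor]]] basket].

[[bronze [[garden ivory] [harbor anchor]]] basket]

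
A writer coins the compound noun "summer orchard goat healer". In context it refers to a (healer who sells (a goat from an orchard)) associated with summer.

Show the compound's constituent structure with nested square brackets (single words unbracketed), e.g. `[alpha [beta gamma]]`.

Overall it is a kind of healer (specifically "orchard goat healer"); the modifier is "summer".
"orchard goat healer" → head "healer", modifier "orchard goat".
"orchard goat" → head "goat", modifier "orchard".
Assembled: [summer [[orchard goat] healer]].

[summer [[orchard goat] healer]]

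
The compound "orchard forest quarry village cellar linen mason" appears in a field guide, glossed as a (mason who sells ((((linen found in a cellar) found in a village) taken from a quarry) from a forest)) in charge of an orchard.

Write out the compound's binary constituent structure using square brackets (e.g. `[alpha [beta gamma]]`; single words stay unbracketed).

[orchard [[forest [quarry [village [cellar linen]]]] mason]]

Whole compound: head "mason" (specifically "forest quarry village cellar linen mason"), modifier "orchard".
Inside "forest quarry village cellar linen mason": head "mason", modifier "forest quarry village cellar linen".
Inside "forest quarry village cellar linen": head "linen" (specifically "quarry village cellar linen"), modifier "forest".
Inside "quarry village cellar linen": head "linen" (specifically "village cellar linen"), modifier "quarry".
Inside "village cellar linen": head "linen" (specifically "cellar linen"), modifier "village".
Inside "cellar linen": head "linen", modifier "cellar".
Putting it together: [orchard [[forest [quarry [village [cellar linen]]]] mason]].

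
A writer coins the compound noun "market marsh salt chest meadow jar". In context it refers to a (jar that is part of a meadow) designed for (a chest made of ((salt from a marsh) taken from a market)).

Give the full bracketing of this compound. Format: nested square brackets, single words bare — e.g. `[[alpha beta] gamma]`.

At the top level: head "jar" (specifically "meadow jar"); modifier "market marsh salt chest".
Inside "market marsh salt chest": head "chest", modifier "market marsh salt".
Inside "market marsh salt": head "salt" (specifically "marsh salt"), modifier "market".
Inside "marsh salt": head "salt", modifier "marsh".
Inside "meadow jar": head "jar", modifier "meadow".
Putting it together: [[[market [marsh salt]] chest] [meadow jar]].

[[[market [marsh salt]] chest] [meadow jar]]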